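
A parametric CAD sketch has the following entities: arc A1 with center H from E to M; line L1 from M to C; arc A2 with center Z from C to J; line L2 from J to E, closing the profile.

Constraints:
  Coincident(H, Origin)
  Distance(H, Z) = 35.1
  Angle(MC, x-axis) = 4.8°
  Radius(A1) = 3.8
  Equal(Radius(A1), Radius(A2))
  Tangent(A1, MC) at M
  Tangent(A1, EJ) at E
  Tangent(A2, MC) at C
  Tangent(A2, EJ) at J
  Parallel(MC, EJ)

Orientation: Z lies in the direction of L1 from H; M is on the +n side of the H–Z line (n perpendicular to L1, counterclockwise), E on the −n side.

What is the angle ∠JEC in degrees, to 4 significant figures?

12.22°

Tangency of A1 to both parallel lines with radius 3.8 puts M and E at H ± 3.8·n: M = (-0.3180, 3.787), E = (0.3180, -3.787). Equal radii place C and J the same way about Z: C = Z + 3.8·n = (34.66, 6.724), J = Z − 3.8·n = (35.29, -0.8496). Then cos ∠JEC = EJ·EC / (|EJ||EC|), giving 12.22°.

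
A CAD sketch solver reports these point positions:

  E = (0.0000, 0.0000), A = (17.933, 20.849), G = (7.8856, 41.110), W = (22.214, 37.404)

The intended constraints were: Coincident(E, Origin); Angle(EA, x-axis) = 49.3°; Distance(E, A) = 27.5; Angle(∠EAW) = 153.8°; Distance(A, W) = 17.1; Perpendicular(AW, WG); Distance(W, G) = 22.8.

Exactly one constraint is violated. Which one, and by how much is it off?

Distance(W, G) = 22.8 — off by 8.00.

E = (0.00, 0.00) ✓; EA at 49.30° ✓; |EA| = 27.50 ✓; ∠EAW = 153.8° ✓; |AW| = 17.10 ✓; ∠(AW, WG) = 90.00° ✓; |WG| = 14.80 ✗.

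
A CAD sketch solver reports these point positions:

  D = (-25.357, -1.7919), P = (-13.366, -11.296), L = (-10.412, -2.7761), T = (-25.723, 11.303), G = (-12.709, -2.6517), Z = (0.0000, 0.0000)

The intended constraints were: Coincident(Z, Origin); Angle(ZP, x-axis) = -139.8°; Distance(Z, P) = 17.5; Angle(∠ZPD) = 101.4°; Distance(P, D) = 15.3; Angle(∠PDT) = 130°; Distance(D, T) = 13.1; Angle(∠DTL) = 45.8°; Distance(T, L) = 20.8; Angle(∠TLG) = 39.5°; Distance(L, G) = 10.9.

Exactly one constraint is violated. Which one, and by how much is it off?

Distance(L, G) = 10.9 — off by 8.60.

Z = (0.00, 0.00) ✓; ZP at -139.8° ✓; |ZP| = 17.50 ✓; ∠ZPD = 101.4° ✓; |PD| = 15.30 ✓; ∠PDT = 130.0° ✓; |DT| = 13.10 ✓; ∠DTL = 45.80° ✓; |TL| = 20.80 ✓; ∠TLG = 39.50° ✓; |LG| = 2.300 ✗.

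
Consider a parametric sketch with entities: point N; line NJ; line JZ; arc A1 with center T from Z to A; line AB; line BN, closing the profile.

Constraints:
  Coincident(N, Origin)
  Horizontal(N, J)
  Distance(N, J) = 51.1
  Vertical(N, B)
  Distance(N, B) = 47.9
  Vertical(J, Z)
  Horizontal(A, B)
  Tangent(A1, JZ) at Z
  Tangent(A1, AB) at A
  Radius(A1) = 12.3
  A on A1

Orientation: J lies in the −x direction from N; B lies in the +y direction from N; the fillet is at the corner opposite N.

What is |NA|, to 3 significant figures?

61.6

N is at the origin; N and J share the same y with |NJ| = 51.1 and J on the −x side, so J = (-51.1, 0.00). NB is vertical with |NB| = 47.9 and B on the +y side, so B = (0.00, 47.9). The virtual corner opposite N is at (-51.1, 47.9). Tangency of A1 to JZ means the radius TZ is perpendicular to JZ and since A1 is tangent to AB there, TA ⟂ AB, with radius 12.3, so the center T sits 12.3 in from both sides at T = (-38.8, 35.6). That places the tangent points at Z = (-51.1, 35.6) on JZ and A = (-38.8, 47.9) on AB. Then |NA| = |A − N| = 61.6.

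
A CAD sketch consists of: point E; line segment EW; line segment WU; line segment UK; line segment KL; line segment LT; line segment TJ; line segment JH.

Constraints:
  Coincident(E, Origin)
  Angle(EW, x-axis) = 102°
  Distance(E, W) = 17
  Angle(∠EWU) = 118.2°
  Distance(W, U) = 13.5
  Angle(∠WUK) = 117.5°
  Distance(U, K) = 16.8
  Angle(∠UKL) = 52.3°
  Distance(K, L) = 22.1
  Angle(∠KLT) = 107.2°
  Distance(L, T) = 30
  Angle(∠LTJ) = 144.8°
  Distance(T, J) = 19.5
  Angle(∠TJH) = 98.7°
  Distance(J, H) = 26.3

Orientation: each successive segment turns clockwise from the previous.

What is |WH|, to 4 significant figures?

40.39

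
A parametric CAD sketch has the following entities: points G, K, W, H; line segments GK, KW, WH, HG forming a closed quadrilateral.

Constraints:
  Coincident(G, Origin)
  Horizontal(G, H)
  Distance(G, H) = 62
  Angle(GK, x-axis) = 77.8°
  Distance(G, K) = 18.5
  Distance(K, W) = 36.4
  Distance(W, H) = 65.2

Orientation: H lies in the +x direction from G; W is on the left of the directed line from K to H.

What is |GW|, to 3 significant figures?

54.5

Checks: |KW| = 36.40 ✓; |WH| = 65.20 ✓.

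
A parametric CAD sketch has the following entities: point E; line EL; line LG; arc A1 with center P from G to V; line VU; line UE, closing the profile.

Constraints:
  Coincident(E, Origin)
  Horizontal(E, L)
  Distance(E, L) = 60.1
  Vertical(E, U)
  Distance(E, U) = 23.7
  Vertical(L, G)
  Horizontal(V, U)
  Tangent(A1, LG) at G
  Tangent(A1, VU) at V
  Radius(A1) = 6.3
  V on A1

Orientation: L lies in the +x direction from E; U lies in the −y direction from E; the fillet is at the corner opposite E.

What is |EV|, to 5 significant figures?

58.789

E is at the origin; EL is horizontal with |EL| = 60.1 and L on the +x side, so L = (60.100, 0.0000). E and U share the same x with |EU| = 23.7 and U on the −y side, so U = (0.0000, -23.700). The virtual corner opposite E is at (60.100, -23.700). A1 meets LG tangentially, so PG is at right angles to LG and tangency of A1 to VU means the radius PV is perpendicular to VU, with radius 6.3, so the center P sits 6.3 in from both sides at P = (53.800, -17.400). That places the tangent points at G = (60.100, -17.400) on LG and V = (53.800, -23.700) on VU. Then |EV| = |V − E| = 58.789.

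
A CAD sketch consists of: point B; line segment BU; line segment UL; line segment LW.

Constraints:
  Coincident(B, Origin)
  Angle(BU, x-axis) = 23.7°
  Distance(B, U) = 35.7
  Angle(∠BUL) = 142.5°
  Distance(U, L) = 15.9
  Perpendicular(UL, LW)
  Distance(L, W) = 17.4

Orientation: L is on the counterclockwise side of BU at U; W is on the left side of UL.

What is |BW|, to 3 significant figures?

44.4

∠BUL = 142.5°, so UL runs at 23.7° + (180° − 142.5°) = 61.2° from the x-axis; with |UL| = 15.9, L = U + 15.9·(cos 61.2°, sin 61.2°) = (40.3, 28.3). The perpendicularity gives LW at right angles to UL; with |LW| = 17.4 on the left of UL, W = L + 17.4·(-0.876, 0.482) = (25.1, 36.7). Then |BW| = |W − B| = 44.4.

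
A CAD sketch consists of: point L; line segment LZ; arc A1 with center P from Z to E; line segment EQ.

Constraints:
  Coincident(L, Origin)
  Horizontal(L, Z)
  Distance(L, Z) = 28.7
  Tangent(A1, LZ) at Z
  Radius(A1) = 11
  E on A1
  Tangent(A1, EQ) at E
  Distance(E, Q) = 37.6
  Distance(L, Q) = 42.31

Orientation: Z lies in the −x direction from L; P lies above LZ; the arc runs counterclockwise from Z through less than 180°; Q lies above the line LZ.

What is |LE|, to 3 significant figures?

19.7

Checks: |PE| = 11.00 ✓; ∠(PE, EQ) = 90.00° ✓; |EQ| = 37.60 ✓; |LQ| = 42.31 ✓.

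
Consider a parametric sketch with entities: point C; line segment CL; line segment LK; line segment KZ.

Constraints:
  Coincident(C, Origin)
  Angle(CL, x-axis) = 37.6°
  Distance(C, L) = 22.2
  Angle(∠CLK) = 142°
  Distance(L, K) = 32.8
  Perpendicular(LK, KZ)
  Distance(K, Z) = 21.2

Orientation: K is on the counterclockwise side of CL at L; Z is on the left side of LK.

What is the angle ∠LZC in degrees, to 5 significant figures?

24.359°

C is at the origin; CL runs at 37.6° with length 22.2, so L = 22.2·(cos 37.6°, sin 37.6°) = (17.589, 13.545). ∠CLK = 142.0°, so LK runs at 37.6° + (180° − 142.0°) = 75.600° from the x-axis; with |LK| = 32.8, K = L + 32.8·(cos 75.600°, sin 75.600°) = (25.746, 45.315). LK ⟂ KZ; with |KZ| = 21.2 on the left of LK, Z = K + 21.2·(-0.96858, 0.24869) = (5.2119, 50.587). Then cos ∠LZC = ZL·ZC / (|ZL||ZC|), giving 24.359°.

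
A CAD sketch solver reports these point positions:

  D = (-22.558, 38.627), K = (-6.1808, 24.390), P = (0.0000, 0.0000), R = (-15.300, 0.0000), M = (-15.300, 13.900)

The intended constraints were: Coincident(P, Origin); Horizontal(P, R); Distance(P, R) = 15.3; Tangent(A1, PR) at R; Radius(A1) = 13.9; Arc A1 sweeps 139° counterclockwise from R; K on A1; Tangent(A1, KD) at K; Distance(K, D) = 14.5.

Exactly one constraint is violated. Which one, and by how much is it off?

Distance(K, D) = 14.5 — off by 7.20.

P = (0.00, 0.00) ✓; P.y = 0.00, R.y = 0.00 ✓; |PR| = 15.30 ✓; ∠(MR, RP) = 90.00° ✓; |MR| = 13.90 ✓; bearing(M→K) − bearing(M→R) = 139.0° ✓; |MK| = 13.90 ✓; ∠(MK, KD) = 90.00° ✓; |KD| = 21.70 ✗.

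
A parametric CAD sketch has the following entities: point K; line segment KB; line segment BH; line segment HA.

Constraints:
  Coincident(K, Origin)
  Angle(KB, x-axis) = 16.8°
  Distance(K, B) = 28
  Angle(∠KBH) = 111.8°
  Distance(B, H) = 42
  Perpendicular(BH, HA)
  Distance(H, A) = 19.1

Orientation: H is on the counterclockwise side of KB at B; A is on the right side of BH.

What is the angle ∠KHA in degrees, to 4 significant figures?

116.4°

K is at the origin; KB runs at 16.8° with length 28.0, so B = 28.0·(cos 16.8°, sin 16.8°) = (26.80, 8.093). ∠KBH = 111.8°, so BH runs at 16.8° + (180° − 111.8°) = 85.00° from the x-axis; with |BH| = 42.0, H = B + 42.0·(cos 85.00°, sin 85.00°) = (30.47, 49.93). BH is perpendicular to HA; with |HA| = 19.1 on the right of BH, A = H + 19.1·(0.9962, -0.08716) = (49.49, 48.27). Then cos ∠KHA = HK·HA / (|HK||HA|), giving 116.4°.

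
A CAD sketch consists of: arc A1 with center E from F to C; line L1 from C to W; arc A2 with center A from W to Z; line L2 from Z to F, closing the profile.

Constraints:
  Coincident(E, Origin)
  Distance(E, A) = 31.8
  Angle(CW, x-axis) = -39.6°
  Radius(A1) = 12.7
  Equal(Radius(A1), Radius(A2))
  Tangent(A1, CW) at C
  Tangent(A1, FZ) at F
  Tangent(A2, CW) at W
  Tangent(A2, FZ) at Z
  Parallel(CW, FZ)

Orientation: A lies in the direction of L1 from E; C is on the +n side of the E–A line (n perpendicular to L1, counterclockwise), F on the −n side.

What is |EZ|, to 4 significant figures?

34.24

Tangency of A1 to both parallel lines with radius 12.7 puts C and F at E ± 12.7·n: C = (8.095, 9.786), F = (-8.095, -9.786). Equal radii place W and Z the same way about A: W = A + 12.7·n = (32.60, -10.48), Z = A − 12.7·n = (16.41, -30.06). Then |EZ| = |Z − E| = 34.24.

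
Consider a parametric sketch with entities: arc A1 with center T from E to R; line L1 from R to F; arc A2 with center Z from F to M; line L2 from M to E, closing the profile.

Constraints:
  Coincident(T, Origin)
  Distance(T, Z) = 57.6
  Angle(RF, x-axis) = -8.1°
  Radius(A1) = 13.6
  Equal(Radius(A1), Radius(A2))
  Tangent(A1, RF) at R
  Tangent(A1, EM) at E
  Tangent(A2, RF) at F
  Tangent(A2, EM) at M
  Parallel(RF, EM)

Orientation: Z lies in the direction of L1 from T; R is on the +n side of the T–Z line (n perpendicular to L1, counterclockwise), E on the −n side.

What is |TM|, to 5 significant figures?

59.184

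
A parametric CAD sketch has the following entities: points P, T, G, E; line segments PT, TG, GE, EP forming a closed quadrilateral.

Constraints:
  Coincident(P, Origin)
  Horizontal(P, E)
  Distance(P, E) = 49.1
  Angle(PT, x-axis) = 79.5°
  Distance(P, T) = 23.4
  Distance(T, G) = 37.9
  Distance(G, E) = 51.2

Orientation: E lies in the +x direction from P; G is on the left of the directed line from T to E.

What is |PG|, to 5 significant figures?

58.244

P is at the origin; P and E share the same y with |PE| = 49.1 and E in +x, so E = (49.1, 0). PT runs at 79.5° with |PT| = 23.4, so T = (4.2643, 23.008). G is determined by |TG| = 37.9 and |GE| = 51.2 together: it lies at the intersection of circle(T, 37.9) and circle(E, 51.2). With |TE| = 50.395, the foot of the radical line on TE is 13.440 from T and the perpendicular offset is √(37.9² − 13.440²) = 35.437. Taking the left-of-TE solution: G = (32.401, 48.400).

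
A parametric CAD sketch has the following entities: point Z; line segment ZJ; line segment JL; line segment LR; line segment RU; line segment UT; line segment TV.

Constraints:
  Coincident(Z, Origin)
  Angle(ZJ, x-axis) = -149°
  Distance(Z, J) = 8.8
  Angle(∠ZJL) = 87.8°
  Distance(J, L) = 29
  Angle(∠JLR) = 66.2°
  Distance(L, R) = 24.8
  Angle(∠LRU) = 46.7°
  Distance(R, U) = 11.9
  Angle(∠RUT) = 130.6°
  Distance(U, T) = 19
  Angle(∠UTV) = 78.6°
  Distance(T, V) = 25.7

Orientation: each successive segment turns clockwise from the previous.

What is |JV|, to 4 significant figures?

44.38

∠RUT = 130.6° gives UT at -177.7° from the x-axis; with |UT| = 19.0, T = (-23.17, 12.94). ∠UTV = 78.6° gives TV at 80.90° from the x-axis; with |TV| = 25.7, V = (-19.10, 38.32). Then |JV| = |V − J| = 44.38.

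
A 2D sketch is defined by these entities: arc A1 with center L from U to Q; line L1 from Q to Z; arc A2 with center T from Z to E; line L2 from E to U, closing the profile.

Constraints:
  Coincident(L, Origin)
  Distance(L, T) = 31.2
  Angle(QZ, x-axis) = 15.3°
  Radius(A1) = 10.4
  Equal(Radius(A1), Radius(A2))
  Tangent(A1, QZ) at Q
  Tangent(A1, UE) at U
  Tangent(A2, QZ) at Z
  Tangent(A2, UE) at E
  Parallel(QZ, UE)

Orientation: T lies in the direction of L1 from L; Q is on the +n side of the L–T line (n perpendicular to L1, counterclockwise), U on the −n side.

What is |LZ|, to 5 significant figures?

32.888

The slot axis is L1's direction at 15.3°, so u = (cos 15.3°, sin 15.3°) = (0.96456, 0.26387) and n = (−sin 15.3°, cos 15.3°) = (-0.26387, 0.96456). L is at the origin and T lies 31.2 along u from L, so T = 31.2·u = (30.094, 8.2328). Tangency of A1 to both parallel lines with radius 10.4 puts Q and U at L ± 10.4·n: Q = (-2.7443, 10.031), U = (2.7443, -10.031). Equal radii place Z and E the same way about T: Z = T + 10.4·n = (27.350, 18.264), E = T − 10.4·n = (32.838, -1.7986). Then |LZ| = |Z − L| = 32.888.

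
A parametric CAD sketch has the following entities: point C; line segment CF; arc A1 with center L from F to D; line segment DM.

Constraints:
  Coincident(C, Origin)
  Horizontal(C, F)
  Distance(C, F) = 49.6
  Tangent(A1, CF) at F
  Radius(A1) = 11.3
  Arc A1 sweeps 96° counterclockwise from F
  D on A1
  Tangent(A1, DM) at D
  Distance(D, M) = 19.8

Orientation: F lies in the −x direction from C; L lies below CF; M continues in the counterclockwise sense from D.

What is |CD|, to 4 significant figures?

62.11

C is at the origin; C and F share the same y with |CF| = 49.6 and F on the −x side, so F = (-49.60, 0.000). The tangent condition forces LF to be normal to CF, so L = F + (0, -11.3) = (-49.60, -11.30). On A1, F sits at bearing 90° from L; a 96° counterclockwise sweep puts D at bearing 186°, so D = L + 11.3·(cos 186°, sin 186°) = (-60.84, -12.48). Then |CD| = |D − C| = 62.11.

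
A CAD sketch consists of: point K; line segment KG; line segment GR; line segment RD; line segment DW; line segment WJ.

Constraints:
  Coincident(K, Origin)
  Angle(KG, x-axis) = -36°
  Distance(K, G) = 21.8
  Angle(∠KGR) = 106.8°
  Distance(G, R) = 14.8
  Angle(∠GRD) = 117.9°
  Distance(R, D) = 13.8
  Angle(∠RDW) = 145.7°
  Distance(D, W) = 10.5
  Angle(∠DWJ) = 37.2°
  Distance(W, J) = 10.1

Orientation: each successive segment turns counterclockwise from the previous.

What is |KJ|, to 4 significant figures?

22.31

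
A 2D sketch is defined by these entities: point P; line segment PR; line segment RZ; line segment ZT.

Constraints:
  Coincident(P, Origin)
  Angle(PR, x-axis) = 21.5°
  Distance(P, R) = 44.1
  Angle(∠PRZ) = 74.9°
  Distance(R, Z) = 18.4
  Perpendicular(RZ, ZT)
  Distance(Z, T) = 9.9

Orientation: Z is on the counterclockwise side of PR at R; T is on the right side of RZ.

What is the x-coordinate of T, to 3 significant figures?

38.0

P is at the origin; PR runs at 21.5° with length 44.1, so R = 44.1·(cos 21.5°, sin 21.5°) = (41.0, 16.2). ∠PRZ = 74.9°, so RZ runs at 21.5° + (180° − 74.9°) = 127° from the x-axis; with |RZ| = 18.4, Z = R + 18.4·(cos 127°, sin 127°) = (30.1, 30.9). The perpendicularity gives ZT at right angles to RZ; with |ZT| = 9.9 on the right of RZ, T = Z + 9.9·(0.803, 0.596) = (38.0, 36.8). So T.x = 38.0.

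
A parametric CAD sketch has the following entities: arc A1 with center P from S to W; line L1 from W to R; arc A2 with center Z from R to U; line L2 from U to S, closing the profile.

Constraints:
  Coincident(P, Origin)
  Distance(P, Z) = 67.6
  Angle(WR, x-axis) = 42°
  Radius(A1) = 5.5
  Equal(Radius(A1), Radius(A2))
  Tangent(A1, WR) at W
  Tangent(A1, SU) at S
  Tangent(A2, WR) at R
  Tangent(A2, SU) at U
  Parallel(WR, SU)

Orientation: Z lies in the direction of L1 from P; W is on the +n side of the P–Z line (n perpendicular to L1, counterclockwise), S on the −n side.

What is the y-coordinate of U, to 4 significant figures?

41.15

The slot axis is L1's direction at 42.0°, so u = (cos 42.0°, sin 42.0°) = (0.7431, 0.6691) and n = (−sin 42.0°, cos 42.0°) = (-0.6691, 0.7431). P is at the origin and Z lies 67.6 along u from P, so Z = 67.6·u = (50.24, 45.23). Tangency of A1 to both parallel lines with radius 5.5 puts W and S at P ± 5.5·n: W = (-3.680, 4.087), S = (3.680, -4.087). Equal radii place R and U the same way about Z: R = Z + 5.5·n = (46.56, 49.32), U = Z − 5.5·n = (53.92, 41.15). So U.y = 41.15.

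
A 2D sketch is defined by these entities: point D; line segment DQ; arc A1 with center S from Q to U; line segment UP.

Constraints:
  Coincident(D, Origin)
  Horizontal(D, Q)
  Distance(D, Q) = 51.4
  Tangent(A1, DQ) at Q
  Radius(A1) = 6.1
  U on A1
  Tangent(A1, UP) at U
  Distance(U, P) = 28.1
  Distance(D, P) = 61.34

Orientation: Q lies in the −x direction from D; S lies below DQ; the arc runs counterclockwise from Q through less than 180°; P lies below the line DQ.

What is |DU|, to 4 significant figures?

57.82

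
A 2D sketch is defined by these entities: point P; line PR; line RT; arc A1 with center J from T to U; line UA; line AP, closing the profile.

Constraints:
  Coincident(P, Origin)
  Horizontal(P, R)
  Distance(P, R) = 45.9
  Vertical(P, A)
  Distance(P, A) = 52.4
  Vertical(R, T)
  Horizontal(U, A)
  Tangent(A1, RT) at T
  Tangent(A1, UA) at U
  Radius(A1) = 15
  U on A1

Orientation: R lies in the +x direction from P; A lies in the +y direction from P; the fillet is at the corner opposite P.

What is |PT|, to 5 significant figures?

59.208

P is at the origin; PR is horizontal with |PR| = 45.9 and R on the +x side, so R = (45.900, 0.0000). P and A share the same x with |PA| = 52.4 and A on the +y side, so A = (0.0000, 52.400). The virtual corner opposite P is at (45.900, 52.400). A1 meets RT tangentially, so JT is at right angles to RT and A1 meets UA tangentially, so JU is at right angles to UA, with radius 15.0, so the center J sits 15.0 in from both sides at J = (30.900, 37.400). That places the tangent points at T = (45.900, 37.400) on RT and U = (30.900, 52.400) on UA. Then |PT| = |T − P| = 59.208.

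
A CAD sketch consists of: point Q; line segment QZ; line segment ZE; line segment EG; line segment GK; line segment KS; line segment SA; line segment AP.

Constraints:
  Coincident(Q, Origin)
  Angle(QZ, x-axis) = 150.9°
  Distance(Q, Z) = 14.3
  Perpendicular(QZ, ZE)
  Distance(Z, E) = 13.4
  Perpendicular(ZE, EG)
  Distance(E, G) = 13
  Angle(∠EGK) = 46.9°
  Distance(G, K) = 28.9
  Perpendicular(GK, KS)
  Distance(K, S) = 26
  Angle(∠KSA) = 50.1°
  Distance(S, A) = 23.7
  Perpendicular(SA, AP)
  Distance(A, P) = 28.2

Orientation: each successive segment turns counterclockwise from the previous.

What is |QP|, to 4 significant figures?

19.92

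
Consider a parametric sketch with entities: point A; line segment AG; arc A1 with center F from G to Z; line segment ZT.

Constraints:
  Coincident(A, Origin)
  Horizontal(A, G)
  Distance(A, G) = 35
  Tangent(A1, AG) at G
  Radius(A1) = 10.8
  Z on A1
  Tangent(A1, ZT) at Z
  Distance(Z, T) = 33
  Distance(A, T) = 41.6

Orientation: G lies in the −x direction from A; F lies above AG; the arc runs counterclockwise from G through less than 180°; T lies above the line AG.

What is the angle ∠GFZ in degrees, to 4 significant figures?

72.24°

Checks: ∠(FG, GA) = 90.00° ✓; |FZ| = 10.80 ✓; ∠(FZ, ZT) = 90.00° ✓; |ZT| = 33.00 ✓; |AT| = 41.60 ✓.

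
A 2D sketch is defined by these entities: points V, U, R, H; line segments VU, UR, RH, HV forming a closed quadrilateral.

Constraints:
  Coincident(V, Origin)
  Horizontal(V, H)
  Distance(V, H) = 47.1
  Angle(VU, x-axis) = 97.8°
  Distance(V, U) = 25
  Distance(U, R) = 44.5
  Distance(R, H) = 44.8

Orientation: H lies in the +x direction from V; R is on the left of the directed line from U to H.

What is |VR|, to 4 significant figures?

57.15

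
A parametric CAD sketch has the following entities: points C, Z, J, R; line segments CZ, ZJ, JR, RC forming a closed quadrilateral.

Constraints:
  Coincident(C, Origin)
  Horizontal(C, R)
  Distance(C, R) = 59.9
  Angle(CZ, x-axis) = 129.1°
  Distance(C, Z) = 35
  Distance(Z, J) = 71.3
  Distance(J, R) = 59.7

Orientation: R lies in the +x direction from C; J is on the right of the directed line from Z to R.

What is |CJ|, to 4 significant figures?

37.46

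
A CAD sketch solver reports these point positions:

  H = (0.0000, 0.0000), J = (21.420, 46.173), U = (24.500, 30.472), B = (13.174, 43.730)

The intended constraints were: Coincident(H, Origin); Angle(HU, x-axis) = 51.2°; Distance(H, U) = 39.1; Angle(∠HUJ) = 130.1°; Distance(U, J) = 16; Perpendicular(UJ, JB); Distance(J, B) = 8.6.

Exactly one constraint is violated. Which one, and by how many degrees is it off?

Perpendicular(UJ, JB) — off by 5.40°.

H = (0.00, 0.00) ✓; HU at 51.20° ✓; |HU| = 39.10 ✓; ∠HUJ = 130.1° ✓; |UJ| = 16.00 ✓; ∠(UJ, JB) = 95.40° ✗; |JB| = 8.600 ✓.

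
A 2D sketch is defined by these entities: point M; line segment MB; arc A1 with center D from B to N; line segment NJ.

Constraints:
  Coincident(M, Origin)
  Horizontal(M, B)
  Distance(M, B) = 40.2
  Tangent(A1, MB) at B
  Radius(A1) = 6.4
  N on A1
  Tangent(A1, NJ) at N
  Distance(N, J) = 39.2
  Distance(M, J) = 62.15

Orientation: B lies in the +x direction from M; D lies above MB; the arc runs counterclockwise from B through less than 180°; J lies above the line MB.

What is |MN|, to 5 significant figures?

47.103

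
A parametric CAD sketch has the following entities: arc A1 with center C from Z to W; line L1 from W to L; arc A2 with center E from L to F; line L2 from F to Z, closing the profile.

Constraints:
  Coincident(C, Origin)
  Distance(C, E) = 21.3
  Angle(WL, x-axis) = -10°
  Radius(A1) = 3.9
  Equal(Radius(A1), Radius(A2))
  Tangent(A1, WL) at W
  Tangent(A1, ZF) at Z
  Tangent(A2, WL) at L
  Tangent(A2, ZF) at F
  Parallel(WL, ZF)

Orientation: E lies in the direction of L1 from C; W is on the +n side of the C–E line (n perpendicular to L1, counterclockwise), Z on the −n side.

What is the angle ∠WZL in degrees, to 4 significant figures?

69.89°

Tangency of A1 to both parallel lines with radius 3.9 puts W and Z at C ± 3.9·n: W = (0.6772, 3.841), Z = (-0.6772, -3.841). Equal radii place L and F the same way about E: L = E + 3.9·n = (21.65, 0.1420), F = E − 3.9·n = (20.30, -7.539). Then cos ∠WZL = ZW·ZL / (|ZW||ZL|), giving 69.89°.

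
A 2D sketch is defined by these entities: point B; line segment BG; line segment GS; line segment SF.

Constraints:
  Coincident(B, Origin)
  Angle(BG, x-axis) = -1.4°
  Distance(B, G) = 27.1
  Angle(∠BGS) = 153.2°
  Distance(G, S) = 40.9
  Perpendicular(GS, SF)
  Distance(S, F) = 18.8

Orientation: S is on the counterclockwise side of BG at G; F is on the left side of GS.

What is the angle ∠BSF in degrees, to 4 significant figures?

79.37°

∠BGS = 153.2°, so GS runs at -1.4° + (180° − 153.2°) = 25.40° from the x-axis; with |GS| = 40.9, S = G + 40.9·(cos 25.40°, sin 25.40°) = (64.04, 16.88). GS is perpendicular to SF; with |SF| = 18.8 on the left of GS, F = S + 18.8·(-0.4289, 0.9033) = (55.97, 33.86). Then cos ∠BSF = SB·SF / (|SB||SF|), giving 79.37°.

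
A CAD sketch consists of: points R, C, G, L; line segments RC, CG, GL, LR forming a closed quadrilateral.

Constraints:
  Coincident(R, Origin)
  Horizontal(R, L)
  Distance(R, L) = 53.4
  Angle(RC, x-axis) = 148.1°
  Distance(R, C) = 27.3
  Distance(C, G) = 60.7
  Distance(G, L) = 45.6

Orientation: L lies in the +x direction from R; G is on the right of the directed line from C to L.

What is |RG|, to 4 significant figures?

34.95

Checks: |CG| = 60.70 ✓; |GL| = 45.60 ✓.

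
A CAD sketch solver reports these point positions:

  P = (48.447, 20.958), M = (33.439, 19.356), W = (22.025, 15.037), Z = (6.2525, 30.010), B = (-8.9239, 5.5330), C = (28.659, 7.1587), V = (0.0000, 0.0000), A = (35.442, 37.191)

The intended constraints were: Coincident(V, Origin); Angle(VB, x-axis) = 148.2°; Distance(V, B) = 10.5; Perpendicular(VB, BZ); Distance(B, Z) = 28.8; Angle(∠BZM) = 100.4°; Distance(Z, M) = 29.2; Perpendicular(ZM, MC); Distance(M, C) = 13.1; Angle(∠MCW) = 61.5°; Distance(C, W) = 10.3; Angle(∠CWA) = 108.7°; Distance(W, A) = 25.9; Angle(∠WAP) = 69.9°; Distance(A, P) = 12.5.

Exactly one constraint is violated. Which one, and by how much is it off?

Distance(A, P) = 12.5 — off by 8.30.

V = (0.00, 0.00) ✓; VB at 148.2° ✓; |VB| = 10.50 ✓; ∠(VB, BZ) = 90.00° ✓; |BZ| = 28.80 ✓; ∠BZM = 100.4° ✓; |ZM| = 29.20 ✓; ∠(ZM, MC) = 90.00° ✓; |MC| = 13.10 ✓; ∠MCW = 61.50° ✓; |CW| = 10.30 ✓; ∠CWA = 108.7° ✓; |WA| = 25.90 ✓; ∠WAP = 69.90° ✓; |AP| = 20.80 ✗.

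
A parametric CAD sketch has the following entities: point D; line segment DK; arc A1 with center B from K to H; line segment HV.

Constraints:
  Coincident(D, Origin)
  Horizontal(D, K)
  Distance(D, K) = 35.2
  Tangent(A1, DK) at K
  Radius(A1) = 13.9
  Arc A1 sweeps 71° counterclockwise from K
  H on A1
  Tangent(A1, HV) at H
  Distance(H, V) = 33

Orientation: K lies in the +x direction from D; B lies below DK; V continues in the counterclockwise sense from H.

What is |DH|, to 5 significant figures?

23.967

Since A1 is tangent to DK there, BK ⟂ DK, so B = K + (0, -13.9) = (35.200, -13.900). On A1, K sits at bearing 90° from B; a 71° counterclockwise sweep puts H at bearing 161°, so H = B + 13.9·(cos 161°, sin 161°) = (22.057, -9.3746). Then |DH| = |H − D| = 23.967.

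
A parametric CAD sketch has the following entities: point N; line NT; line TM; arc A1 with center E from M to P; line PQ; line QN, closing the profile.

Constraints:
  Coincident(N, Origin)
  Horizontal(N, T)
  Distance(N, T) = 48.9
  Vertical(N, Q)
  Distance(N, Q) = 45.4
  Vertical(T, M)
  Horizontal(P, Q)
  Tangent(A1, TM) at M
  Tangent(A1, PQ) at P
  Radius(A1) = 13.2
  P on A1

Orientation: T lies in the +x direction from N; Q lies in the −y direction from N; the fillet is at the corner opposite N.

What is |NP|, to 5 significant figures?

57.755

The virtual corner opposite N is at (48.900, -45.400). Since A1 is tangent to TM there, EM ⟂ TM and tangency of A1 to PQ means the radius EP is perpendicular to PQ, with radius 13.2, so the center E sits 13.2 in from both sides at E = (35.700, -32.200). That places the tangent points at M = (48.900, -32.200) on TM and P = (35.700, -45.400) on PQ. Then |NP| = |P − N| = 57.755.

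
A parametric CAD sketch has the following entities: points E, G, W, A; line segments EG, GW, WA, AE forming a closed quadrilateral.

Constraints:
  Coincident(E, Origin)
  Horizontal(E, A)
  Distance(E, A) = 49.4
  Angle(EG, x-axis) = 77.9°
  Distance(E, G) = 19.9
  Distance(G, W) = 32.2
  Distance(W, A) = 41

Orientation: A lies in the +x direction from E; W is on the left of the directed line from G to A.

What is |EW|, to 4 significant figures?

48.31

Checks: |GW| = 32.20 ✓; |WA| = 41.00 ✓.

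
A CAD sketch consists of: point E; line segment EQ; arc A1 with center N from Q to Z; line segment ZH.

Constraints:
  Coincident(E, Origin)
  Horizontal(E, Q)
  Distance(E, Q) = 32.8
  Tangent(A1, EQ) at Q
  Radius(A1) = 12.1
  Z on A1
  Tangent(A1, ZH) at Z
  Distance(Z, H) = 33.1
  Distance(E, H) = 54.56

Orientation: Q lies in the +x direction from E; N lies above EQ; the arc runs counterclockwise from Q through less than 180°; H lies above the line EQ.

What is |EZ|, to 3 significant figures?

47.0

E is at the origin; E and Q share the same y with |EQ| = 32.8 and Q on the +x side, so Q = (32.8, 0.00). The tangent condition forces NQ to be normal to EQ, so N = Q + (0, 12.1) = (32.8, 12.1). Since NZ ⟂ ZH (tangency), |NH| = √(12.1² + 33.1²) = 35.2 regardless of where Z sits on A1. So H lies on both circle(E, 54.56) and circle(N, 35.2); the above-EQ intersection is H = (27.7, 47.0). Z is the foot of the tangent from H: Z = (43.5, 17.8).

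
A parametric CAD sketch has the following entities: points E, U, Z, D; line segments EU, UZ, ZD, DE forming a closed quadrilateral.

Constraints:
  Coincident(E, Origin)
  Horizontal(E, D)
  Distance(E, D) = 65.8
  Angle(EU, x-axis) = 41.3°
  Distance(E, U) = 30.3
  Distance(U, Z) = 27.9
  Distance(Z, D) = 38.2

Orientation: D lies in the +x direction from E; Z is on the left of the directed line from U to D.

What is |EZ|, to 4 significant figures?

57.85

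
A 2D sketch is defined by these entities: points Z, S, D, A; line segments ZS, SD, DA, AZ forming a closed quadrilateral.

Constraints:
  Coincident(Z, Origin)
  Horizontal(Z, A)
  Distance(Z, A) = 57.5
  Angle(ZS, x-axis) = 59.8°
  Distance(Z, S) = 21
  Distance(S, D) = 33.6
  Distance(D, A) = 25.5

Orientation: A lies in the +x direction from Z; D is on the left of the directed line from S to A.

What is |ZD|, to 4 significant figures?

49.01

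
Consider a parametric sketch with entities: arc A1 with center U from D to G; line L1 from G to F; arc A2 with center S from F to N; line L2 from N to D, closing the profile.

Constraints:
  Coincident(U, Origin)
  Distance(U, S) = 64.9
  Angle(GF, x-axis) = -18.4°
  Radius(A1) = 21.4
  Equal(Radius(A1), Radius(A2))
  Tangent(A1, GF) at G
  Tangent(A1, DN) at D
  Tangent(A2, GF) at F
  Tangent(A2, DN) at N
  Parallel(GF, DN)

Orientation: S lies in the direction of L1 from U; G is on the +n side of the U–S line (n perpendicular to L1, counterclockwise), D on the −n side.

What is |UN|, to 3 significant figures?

68.3

Tangency of A1 to both parallel lines with radius 21.4 puts G and D at U ± 21.4·n: G = (6.75, 20.3), D = (-6.75, -20.3). Equal radii place F and N the same way about S: F = S + 21.4·n = (68.3, -0.180), N = S − 21.4·n = (54.8, -40.8). Then |UN| = |N − U| = 68.3.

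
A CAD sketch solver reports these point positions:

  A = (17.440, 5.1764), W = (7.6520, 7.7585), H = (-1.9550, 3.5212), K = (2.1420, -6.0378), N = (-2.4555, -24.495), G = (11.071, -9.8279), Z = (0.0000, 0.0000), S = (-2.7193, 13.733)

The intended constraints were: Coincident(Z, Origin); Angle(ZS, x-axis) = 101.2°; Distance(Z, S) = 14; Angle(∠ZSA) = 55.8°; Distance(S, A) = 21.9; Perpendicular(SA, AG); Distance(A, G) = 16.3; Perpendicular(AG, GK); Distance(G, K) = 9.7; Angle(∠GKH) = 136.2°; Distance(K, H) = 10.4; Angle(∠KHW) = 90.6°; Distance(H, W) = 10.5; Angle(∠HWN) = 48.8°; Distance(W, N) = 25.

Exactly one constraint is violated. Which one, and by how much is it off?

Distance(W, N) = 25 — off by 8.80.

Z = (0.00, 0.00) ✓; ZS at 101.2° ✓; |ZS| = 14.00 ✓; ∠ZSA = 55.80° ✓; |SA| = 21.90 ✓; ∠(SA, AG) = 90.00° ✓; |AG| = 16.30 ✓; ∠(AG, GK) = 90.00° ✓; |GK| = 9.700 ✓; ∠GKH = 136.2° ✓; |KH| = 10.40 ✓; ∠KHW = 90.60° ✓; |HW| = 10.50 ✓; ∠HWN = 48.80° ✓; |WN| = 33.80 ✗.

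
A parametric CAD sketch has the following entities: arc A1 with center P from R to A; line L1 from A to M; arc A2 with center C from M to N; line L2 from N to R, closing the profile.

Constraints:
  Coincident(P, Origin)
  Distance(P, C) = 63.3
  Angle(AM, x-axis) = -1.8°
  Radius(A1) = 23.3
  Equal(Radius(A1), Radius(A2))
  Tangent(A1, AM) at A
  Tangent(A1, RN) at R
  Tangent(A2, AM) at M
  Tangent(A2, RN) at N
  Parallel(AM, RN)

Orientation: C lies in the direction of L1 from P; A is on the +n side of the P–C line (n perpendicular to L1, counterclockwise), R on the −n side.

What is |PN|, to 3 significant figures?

67.5

Tangency of A1 to both parallel lines with radius 23.3 puts A and R at P ± 23.3·n: A = (0.732, 23.3), R = (-0.732, -23.3). Equal radii place M and N the same way about C: M = C + 23.3·n = (64.0, 21.3), N = C − 23.3·n = (62.5, -25.3). Then |PN| = |N − P| = 67.5.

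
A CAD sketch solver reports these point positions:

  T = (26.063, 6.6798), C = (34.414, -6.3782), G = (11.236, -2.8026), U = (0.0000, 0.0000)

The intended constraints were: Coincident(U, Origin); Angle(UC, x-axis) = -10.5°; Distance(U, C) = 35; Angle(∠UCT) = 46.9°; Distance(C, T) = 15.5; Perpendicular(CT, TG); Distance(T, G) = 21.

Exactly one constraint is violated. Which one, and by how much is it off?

Distance(T, G) = 21 — off by 3.40.

U = (0.00, 0.00) ✓; UC at -10.50° ✓; |UC| = 35.00 ✓; ∠UCT = 46.90° ✓; |CT| = 15.50 ✓; ∠(CT, TG) = 90.00° ✓; |TG| = 17.60 ✗.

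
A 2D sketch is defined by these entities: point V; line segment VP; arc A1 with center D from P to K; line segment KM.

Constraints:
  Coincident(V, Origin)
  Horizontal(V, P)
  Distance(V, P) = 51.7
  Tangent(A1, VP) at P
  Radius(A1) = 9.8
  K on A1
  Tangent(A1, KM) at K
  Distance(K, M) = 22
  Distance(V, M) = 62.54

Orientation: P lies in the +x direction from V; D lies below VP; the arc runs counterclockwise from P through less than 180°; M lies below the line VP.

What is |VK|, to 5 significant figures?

45.160

V is at the origin; VP is horizontal with |VP| = 51.7 and P on the +x side, so P = (51.700, 0.0000). Since A1 is tangent to VP there, DP ⟂ VP, so D = P + (0, -9.8) = (51.700, -9.8000). Since DK ⟂ KM (tangency), |DM| = √(9.8² + 22.0²) = 24.084 regardless of where K sits on A1. So M lies on both circle(V, 62.54) and circle(D, 24.084); the below-VP intersection is M = (52.576, -33.868). K is the foot of the tangent from M: K = (42.899, -14.111).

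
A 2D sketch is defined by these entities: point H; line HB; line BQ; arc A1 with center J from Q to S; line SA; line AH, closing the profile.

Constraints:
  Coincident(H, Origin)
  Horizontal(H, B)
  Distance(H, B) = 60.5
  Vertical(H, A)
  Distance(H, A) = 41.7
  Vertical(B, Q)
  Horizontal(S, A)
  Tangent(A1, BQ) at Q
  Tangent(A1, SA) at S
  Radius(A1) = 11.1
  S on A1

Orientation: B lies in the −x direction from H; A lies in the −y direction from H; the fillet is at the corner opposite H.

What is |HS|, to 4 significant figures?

64.65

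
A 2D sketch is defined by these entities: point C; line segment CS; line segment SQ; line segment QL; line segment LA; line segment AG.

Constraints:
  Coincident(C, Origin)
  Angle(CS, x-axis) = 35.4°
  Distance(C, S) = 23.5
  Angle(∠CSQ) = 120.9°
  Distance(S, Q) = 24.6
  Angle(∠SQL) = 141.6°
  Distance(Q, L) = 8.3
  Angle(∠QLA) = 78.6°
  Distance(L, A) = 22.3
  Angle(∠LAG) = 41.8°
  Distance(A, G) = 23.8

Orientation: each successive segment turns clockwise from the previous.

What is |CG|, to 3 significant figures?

38.1

C is at the origin; CS runs at 35.4° with length 23.5, so S = (19.2, 13.6). ∠CSQ = 120.9° gives SQ at -23.7° from the x-axis; with |SQ| = 24.6, Q = (41.7, 3.73). ∠SQL = 141.6° gives QL at -62.1° from the x-axis; with |QL| = 8.3, L = (45.6, -3.61). ∠QLA = 78.6° gives LA at -164° from the x-axis; with |LA| = 22.3, A = (24.2, -9.94). ∠LAG = 41.8° gives AG at 58.3° from the x-axis; with |AG| = 23.8, G = (36.7, 10.3). Then |CG| = |G − C| = 38.1.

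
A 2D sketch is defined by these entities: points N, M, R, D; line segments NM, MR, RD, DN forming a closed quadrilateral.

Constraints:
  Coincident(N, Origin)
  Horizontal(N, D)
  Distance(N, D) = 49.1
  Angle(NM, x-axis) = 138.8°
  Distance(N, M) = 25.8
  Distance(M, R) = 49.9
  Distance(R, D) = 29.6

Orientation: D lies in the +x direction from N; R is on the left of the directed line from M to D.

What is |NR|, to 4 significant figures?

37.77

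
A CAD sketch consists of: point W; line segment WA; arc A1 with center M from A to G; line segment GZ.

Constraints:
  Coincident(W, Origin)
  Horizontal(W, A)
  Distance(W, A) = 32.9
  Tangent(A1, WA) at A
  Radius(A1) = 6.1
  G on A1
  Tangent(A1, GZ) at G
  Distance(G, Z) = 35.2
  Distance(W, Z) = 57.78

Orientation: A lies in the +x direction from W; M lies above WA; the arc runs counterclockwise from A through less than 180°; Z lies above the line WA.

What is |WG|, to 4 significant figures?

39.42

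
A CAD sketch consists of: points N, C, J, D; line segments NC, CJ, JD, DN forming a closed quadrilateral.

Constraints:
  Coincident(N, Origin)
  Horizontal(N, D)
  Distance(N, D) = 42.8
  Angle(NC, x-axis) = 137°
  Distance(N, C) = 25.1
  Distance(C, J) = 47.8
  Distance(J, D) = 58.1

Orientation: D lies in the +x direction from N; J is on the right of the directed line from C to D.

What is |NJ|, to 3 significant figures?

30.3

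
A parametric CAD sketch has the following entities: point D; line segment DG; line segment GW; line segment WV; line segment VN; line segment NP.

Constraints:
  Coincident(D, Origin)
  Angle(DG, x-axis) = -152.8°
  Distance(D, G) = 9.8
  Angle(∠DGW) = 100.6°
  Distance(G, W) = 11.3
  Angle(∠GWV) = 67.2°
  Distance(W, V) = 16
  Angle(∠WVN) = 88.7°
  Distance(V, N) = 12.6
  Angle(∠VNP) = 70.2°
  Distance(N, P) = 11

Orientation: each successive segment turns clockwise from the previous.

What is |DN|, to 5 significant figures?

4.5993

D is at the origin; DG runs at -152.8° with length 9.8, so G = (-8.7163, -4.4796). ∠DGW = 100.6° gives GW at 127.80° from the x-axis; with |GW| = 11.3, W = (-15.642, 4.4492). ∠GWV = 67.2° gives WV at 15.000° from the x-axis; with |WV| = 16.0, V = (-0.18732, 8.5903). ∠WVN = 88.7° gives VN at -76.300° from the x-axis; with |VN| = 12.6, N = (2.7968, -3.6512). Then |DN| = |N − D| = 4.5993.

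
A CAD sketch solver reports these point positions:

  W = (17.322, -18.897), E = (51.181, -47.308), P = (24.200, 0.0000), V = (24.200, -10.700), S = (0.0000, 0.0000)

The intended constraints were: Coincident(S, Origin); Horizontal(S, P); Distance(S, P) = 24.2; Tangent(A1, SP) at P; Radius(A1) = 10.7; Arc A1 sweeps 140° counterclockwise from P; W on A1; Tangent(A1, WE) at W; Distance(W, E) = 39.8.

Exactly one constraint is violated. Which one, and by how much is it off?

Distance(W, E) = 39.8 — off by 4.40.

S = (0.00, 0.00) ✓; S.y = 0.00, P.y = 0.00 ✓; |SP| = 24.20 ✓; ∠(VP, PS) = 90.00° ✓; |VP| = 10.70 ✓; bearing(V→W) − bearing(V→P) = 140.0° ✓; |VW| = 10.70 ✓; ∠(VW, WE) = 90.00° ✓; |WE| = 44.20 ✗.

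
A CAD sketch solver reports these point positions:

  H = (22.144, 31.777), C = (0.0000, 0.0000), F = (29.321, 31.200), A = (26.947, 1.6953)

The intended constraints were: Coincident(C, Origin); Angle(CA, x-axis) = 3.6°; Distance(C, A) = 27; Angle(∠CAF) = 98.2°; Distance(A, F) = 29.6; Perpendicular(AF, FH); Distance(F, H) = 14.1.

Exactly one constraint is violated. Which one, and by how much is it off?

Distance(F, H) = 14.1 — off by 6.90.

C = (0.00, 0.00) ✓; CA at 3.600° ✓; |CA| = 27.00 ✓; ∠CAF = 98.20° ✓; |AF| = 29.60 ✓; ∠(AF, FH) = 90.00° ✓; |FH| = 7.200 ✗.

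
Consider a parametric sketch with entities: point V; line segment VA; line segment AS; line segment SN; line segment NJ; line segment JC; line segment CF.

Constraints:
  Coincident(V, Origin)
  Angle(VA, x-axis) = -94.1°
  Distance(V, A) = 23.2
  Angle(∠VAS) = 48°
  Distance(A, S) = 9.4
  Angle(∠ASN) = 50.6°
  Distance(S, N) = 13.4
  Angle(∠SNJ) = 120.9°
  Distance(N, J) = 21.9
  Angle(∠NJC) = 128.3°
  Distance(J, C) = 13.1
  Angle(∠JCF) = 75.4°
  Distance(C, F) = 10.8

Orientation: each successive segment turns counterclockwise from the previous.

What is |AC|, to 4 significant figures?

27.60

V is at the origin; VA runs at -94.1° with length 23.2, so A = (-1.659, -23.14). ∠VAS = 48.0° gives AS at 37.90° from the x-axis; with |AS| = 9.4, S = (5.759, -17.37). ∠ASN = 50.6° gives SN at 167.3° from the x-axis; with |SN| = 13.4, N = (-7.314, -14.42). ∠SNJ = 120.9° gives NJ at -133.6° from the x-axis; with |NJ| = 21.9, J = (-22.42, -30.28). ∠NJC = 128.3° gives JC at -81.90° from the x-axis; with |JC| = 13.1, C = (-20.57, -43.25). Then |AC| = |C − A| = 27.60.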